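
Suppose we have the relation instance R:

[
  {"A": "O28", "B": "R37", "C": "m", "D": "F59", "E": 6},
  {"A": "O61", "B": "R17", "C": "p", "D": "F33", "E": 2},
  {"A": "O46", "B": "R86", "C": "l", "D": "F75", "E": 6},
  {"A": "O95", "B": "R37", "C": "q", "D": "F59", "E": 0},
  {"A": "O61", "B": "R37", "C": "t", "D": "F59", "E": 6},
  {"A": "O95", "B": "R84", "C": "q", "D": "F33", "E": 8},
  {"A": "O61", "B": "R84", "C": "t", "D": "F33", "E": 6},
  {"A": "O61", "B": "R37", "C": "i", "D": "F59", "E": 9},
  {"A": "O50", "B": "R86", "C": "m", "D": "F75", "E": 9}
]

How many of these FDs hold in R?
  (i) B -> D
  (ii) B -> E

1

(i) B -> D: every LHS value maps to a single RHS value — holds.
(ii) B -> E: B=R37: 4 rows → E takes values {6, 0, 9} — violation; B=R86: 2 rows → E takes values {6, 9} — violation; B=R84: 2 rows → E takes values {8, 6} — violation — fails.
1 of the 2 dependencies holds.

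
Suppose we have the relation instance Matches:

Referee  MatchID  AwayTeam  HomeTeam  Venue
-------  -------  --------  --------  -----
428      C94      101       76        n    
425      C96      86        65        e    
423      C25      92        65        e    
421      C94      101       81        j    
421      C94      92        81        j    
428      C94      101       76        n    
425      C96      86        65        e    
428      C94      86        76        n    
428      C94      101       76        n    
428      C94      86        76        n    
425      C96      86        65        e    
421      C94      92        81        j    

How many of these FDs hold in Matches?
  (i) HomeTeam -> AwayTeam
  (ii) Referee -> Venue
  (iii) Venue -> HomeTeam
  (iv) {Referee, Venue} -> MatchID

3

(i) HomeTeam -> AwayTeam: HomeTeam=76: 5 rows → AwayTeam takes values {101, 86} — violation; HomeTeam=65: 4 rows → AwayTeam takes values {86, 92} — violation; HomeTeam=81: 3 rows → AwayTeam takes values {101, 92} — violation — fails.
(ii) Referee -> Venue: every LHS value maps to a single RHS value — holds.
(iii) Venue -> HomeTeam: every LHS value maps to a single RHS value — holds.
(iv) {Referee, Venue} -> MatchID: every LHS value maps to a single RHS value — holds.
3 of the 4 dependencies hold.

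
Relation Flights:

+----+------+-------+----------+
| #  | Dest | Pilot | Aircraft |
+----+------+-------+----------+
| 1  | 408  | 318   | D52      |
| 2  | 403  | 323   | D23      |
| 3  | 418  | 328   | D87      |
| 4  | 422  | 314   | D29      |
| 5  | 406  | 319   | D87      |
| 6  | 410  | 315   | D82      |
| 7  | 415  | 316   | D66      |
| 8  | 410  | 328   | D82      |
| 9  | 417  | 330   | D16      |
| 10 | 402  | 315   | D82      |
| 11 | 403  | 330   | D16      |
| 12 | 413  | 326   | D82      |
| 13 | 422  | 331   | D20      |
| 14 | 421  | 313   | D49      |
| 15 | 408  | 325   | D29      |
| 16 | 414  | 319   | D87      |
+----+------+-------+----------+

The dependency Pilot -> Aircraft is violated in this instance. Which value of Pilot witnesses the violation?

Pilot=318: row 1 → Aircraft = D52 ✓
Pilot=323: row 2 → Aircraft = D23 ✓
Pilot=328: rows 3, 8 → Aircraft takes values {D87, D82} — violation
Pilot=314: row 4 → Aircraft = D29 ✓
Pilot=319: rows 5, 16 → Aircraft = D87, D87 ✓
Pilot=315: rows 6, 10 → Aircraft = D82, D82 ✓
Pilot=316: row 7 → Aircraft = D66 ✓
Pilot=330: rows 9, 11 → Aircraft = D16, D16 ✓
Pilot=326: row 12 → Aircraft = D82 ✓
Pilot=331: row 13 → Aircraft = D20 ✓
Pilot=313: row 14 → Aircraft = D49 ✓
Pilot=325: row 15 → Aircraft = D29 ✓
The only Pilot value with inconsistent Aircraft is Pilot=328.

328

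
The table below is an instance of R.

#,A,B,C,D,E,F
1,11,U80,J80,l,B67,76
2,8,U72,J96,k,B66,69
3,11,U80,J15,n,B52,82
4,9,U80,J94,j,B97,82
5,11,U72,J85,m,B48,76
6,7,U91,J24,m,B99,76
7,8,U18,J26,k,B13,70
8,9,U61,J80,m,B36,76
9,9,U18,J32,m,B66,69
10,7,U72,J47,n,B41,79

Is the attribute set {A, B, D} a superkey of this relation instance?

All 10 rows have distinct {A, B, D} values, so {A, B, D} → (all attributes) holds and {A, B, D} is a superkey.

Yes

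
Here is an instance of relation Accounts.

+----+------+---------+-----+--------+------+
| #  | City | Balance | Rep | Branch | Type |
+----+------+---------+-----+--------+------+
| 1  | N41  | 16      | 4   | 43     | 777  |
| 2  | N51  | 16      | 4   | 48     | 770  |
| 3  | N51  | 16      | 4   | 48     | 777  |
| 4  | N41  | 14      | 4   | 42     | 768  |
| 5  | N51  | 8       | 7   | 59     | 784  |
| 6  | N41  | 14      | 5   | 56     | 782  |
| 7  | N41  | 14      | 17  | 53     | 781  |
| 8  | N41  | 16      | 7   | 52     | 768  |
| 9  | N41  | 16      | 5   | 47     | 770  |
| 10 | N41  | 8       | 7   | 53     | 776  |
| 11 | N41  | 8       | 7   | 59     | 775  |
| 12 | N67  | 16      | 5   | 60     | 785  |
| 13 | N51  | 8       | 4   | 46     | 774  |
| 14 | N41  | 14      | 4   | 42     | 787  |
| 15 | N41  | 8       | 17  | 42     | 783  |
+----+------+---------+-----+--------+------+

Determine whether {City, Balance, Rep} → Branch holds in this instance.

No

(City=N41, Balance=16, Rep=4): row 1 → Branch = 43 ✓
(City=N51, Balance=16, Rep=4): rows 2, 3 → Branch = 48, 48 ✓
(City=N41, Balance=14, Rep=4): rows 4, 14 → Branch = 42, 42 ✓
(City=N51, Balance=8, Rep=7): row 5 → Branch = 59 ✓
(City=N41, Balance=14, Rep=5): row 6 → Branch = 56 ✓
(City=N41, Balance=14, Rep=17): row 7 → Branch = 53 ✓
(City=N41, Balance=16, Rep=7): row 8 → Branch = 52 ✓
(City=N41, Balance=16, Rep=5): row 9 → Branch = 47 ✓
(City=N41, Balance=8, Rep=7): rows 10, 11 → Branch takes values {53, 59} — violation
(City=N67, Balance=16, Rep=5): row 12 → Branch = 60 ✓
(City=N51, Balance=8, Rep=4): row 13 → Branch = 46 ✓
(City=N41, Balance=8, Rep=17): row 15 → Branch = 42 ✓
Two rows agree on {City, Balance, Rep} but differ on Branch, so {City, Balance, Rep} → Branch does not hold.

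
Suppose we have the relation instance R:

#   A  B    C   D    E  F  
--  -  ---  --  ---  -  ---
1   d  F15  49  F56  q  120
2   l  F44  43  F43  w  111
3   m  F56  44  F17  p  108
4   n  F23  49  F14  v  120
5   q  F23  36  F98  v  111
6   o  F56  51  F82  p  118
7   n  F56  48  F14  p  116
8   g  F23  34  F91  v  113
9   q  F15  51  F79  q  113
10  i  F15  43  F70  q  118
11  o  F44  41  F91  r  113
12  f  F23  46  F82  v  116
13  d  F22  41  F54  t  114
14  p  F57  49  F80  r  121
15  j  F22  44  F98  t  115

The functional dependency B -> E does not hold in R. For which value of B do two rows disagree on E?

B=F15: rows 1, 9, 10 → E = q, q, q ✓
B=F44: rows 2, 11 → E takes values {w, r} — violation
B=F56: rows 3, 6, 7 → E = p, p, p ✓
B=F23: rows 4, 5, 8, 12 → E = v, v, v, v ✓
B=F22: rows 13, 15 → E = t, t ✓
B=F57: row 14 → E = r ✓
The only B value with inconsistent E is B=F44.

F44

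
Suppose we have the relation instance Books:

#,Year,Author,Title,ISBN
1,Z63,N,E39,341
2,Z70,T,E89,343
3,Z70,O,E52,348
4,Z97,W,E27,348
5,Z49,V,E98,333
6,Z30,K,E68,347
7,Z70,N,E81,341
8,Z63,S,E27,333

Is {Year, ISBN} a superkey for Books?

All 8 rows have distinct {Year, ISBN} values, so {Year, ISBN} → (all attributes) holds and {Year, ISBN} is a superkey.

Yes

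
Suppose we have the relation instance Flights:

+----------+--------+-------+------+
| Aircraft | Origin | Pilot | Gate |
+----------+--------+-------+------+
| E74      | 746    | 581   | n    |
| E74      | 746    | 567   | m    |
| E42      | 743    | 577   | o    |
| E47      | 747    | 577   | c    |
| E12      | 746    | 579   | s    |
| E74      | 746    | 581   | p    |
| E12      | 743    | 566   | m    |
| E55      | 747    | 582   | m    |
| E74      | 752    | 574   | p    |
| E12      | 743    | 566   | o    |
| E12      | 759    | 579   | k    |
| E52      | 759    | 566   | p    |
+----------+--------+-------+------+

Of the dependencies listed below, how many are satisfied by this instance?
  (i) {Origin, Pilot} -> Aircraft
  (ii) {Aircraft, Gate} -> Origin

1

(i) {Origin, Pilot} -> Aircraft: every LHS value maps to a single RHS value — holds.
(ii) {Aircraft, Gate} -> Origin: (Aircraft=E74, Gate=p): 2 rows → Origin takes values {746, 752} — violation — fails.
1 of the 2 dependencies holds.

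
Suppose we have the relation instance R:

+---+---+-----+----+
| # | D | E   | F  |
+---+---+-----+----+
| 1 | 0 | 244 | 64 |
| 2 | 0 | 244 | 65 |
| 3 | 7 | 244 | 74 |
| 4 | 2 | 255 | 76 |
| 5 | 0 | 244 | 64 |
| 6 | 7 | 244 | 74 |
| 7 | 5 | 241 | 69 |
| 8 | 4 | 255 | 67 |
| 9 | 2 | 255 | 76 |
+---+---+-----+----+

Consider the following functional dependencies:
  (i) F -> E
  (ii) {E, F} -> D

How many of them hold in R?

2

(i) F -> E: every LHS value maps to a single RHS value — holds.
(ii) {E, F} -> D: every LHS value maps to a single RHS value — holds.
2 of the 2 dependencies hold.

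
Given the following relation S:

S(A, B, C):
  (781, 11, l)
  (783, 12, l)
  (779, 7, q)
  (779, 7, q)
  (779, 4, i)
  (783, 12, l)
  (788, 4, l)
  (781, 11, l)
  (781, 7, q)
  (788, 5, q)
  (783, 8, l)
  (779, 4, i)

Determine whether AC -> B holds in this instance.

No

(A=781, C=l): 2 rows → B = 11, 11 ✓
(A=783, C=l): 3 rows → B takes values {12, 8} — violation
(A=779, C=q): 2 rows → B = 7, 7 ✓
(A=779, C=i): 2 rows → B = 4, 4 ✓
(A=788, C=l): 1 row → B = 4 ✓
(A=781, C=q): 1 row → B = 7 ✓
(A=788, C=q): 1 row → B = 5 ✓
Two rows agree on AC but differ on B, so AC -> B does not hold.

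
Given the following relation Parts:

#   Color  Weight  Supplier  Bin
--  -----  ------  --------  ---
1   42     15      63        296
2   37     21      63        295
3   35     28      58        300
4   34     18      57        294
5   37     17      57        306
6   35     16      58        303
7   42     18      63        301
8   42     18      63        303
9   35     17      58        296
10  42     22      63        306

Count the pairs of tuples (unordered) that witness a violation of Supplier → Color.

5

Supplier=63: violating pairs (1,2), (2,7), (2,8), (2,10) — 4 pairs.
Supplier=58: all 3 rows agree on Color — 0 pairs.
Supplier=57: violating pairs (4,5) — 1 pair.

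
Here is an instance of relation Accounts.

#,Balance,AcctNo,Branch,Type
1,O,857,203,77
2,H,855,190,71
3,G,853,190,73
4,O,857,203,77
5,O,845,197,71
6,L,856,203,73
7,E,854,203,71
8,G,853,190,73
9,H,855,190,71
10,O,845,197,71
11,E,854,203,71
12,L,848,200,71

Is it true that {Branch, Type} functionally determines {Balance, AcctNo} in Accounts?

Yes

(Branch=203, Type=77): rows 1, 4 → {Balance,AcctNo} = (O, 857), (O, 857) ✓
(Branch=190, Type=71): rows 2, 9 → {Balance,AcctNo} = (H, 855), (H, 855) ✓
(Branch=190, Type=73): rows 3, 8 → {Balance,AcctNo} = (G, 853), (G, 853) ✓
(Branch=197, Type=71): rows 5, 10 → {Balance,AcctNo} = (O, 845), (O, 845) ✓
(Branch=203, Type=73): row 6 → {Balance,AcctNo} = (L, 856) ✓
(Branch=203, Type=71): rows 7, 11 → {Balance,AcctNo} = (E, 854), (E, 854) ✓
(Branch=200, Type=71): row 12 → {Balance,AcctNo} = (L, 848) ✓
Every {Branch, Type} value is associated with a single {Balance, AcctNo} value, so {Branch, Type} -> {Balance, AcctNo} holds.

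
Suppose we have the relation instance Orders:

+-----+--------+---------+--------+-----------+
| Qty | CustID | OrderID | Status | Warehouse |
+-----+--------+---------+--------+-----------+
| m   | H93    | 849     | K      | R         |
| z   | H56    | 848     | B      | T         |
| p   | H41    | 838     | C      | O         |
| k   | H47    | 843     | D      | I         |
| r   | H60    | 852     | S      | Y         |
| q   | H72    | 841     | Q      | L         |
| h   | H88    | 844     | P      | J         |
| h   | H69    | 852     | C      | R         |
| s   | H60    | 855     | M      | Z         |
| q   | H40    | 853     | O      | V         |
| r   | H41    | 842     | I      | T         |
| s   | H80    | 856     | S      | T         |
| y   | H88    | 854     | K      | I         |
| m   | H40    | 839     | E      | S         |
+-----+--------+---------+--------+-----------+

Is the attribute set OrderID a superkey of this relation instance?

Two distinct rows share OrderID=852, so OrderID does not determine every attribute — not a superkey.

No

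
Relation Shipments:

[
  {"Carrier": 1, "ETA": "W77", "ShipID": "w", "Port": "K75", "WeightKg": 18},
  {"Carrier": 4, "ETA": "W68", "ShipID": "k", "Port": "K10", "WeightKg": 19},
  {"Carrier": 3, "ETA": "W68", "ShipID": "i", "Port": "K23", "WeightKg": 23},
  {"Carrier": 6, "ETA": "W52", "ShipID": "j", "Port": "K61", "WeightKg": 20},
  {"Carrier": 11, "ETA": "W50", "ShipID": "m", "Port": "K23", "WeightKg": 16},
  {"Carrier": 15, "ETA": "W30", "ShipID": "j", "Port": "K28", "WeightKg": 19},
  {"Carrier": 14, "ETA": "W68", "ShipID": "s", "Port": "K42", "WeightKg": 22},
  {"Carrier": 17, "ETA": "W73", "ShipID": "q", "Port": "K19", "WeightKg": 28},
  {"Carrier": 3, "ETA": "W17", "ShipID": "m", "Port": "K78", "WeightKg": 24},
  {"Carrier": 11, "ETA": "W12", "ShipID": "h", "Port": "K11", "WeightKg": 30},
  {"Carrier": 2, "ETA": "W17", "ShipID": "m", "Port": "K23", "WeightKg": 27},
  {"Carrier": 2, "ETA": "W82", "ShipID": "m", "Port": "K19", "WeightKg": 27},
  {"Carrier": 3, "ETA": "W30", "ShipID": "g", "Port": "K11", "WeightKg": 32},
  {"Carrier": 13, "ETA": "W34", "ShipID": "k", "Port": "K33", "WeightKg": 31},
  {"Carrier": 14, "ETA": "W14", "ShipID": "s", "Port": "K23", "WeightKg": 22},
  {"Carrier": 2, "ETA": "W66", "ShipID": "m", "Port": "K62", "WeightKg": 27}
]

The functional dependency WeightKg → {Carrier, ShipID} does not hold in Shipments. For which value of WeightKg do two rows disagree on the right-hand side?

19

WeightKg=18: 1 row → {Carrier,ShipID} = (1, w) ✓
WeightKg=19: 2 rows → {Carrier,ShipID} takes values {(4, k), (15, j)} — violation
WeightKg=23: 1 row → {Carrier,ShipID} = (3, i) ✓
WeightKg=20: 1 row → {Carrier,ShipID} = (6, j) ✓
WeightKg=16: 1 row → {Carrier,ShipID} = (11, m) ✓
WeightKg=22: 2 rows → {Carrier,ShipID} = (14, s), (14, s) ✓
WeightKg=28: 1 row → {Carrier,ShipID} = (17, q) ✓
WeightKg=24: 1 row → {Carrier,ShipID} = (3, m) ✓
WeightKg=30: 1 row → {Carrier,ShipID} = (11, h) ✓
WeightKg=27: 3 rows → {Carrier,ShipID} = (2, m), (2, m), (2, m) ✓
WeightKg=32: 1 row → {Carrier,ShipID} = (3, g) ✓
WeightKg=31: 1 row → {Carrier,ShipID} = (13, k) ✓
The only WeightKg value with inconsistent RHS is WeightKg=19.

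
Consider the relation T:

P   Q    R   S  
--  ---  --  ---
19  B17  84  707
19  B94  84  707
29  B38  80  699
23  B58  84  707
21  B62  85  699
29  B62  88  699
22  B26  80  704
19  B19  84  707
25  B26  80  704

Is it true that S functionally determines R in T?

No

S=707: 4 rows → R = 84, 84, 84, 84 ✓
S=699: 3 rows → R takes values {80, 85, 88} — violation
S=704: 2 rows → R = 80, 80 ✓
Two rows agree on S but differ on R, so S → R does not hold.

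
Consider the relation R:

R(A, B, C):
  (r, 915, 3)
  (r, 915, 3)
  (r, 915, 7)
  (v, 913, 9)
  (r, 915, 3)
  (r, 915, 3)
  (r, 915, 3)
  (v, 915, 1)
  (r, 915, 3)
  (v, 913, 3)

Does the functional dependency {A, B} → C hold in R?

(A=r, B=915): 7 rows → C takes values {3, 7} — violation
(A=v, B=913): 2 rows → C takes values {9, 3} — violation
(A=v, B=915): 1 row → C = 1 ✓
Two rows agree on {A, B} but differ on C, so {A, B} → C does not hold.

No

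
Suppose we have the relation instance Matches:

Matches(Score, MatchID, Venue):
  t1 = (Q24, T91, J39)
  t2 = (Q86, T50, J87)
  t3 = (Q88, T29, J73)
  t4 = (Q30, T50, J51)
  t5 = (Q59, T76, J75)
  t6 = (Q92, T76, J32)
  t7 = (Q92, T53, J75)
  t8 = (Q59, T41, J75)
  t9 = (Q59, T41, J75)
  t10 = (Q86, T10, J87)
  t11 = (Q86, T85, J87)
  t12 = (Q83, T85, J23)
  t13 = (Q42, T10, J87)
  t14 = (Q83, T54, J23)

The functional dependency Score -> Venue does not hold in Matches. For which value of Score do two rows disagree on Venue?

Q92

Score=Q24: row 1 → Venue = J39 ✓
Score=Q86: rows 2, 10, 11 → Venue = J87, J87, J87 ✓
Score=Q88: row 3 → Venue = J73 ✓
Score=Q30: row 4 → Venue = J51 ✓
Score=Q59: rows 5, 8, 9 → Venue = J75, J75, J75 ✓
Score=Q92: rows 6, 7 → Venue takes values {J32, J75} — violation
Score=Q83: rows 12, 14 → Venue = J23, J23 ✓
Score=Q42: row 13 → Venue = J87 ✓
The only Score value with inconsistent Venue is Score=Q92.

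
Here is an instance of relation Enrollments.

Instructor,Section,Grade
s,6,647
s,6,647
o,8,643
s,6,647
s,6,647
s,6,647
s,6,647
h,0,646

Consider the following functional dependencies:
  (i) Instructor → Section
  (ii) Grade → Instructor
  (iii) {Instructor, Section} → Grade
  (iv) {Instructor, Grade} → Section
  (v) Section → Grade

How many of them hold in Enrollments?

5

(i) Instructor → Section: every LHS value maps to a single RHS value — holds.
(ii) Grade → Instructor: every LHS value maps to a single RHS value — holds.
(iii) {Instructor, Section} → Grade: every LHS value maps to a single RHS value — holds.
(iv) {Instructor, Grade} → Section: every LHS value maps to a single RHS value — holds.
(v) Section → Grade: every LHS value maps to a single RHS value — holds.
5 of the 5 dependencies hold.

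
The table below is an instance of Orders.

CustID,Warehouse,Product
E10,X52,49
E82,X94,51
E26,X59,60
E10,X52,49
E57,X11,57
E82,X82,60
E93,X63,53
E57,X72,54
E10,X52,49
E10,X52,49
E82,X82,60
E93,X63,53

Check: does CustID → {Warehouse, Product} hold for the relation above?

No

CustID=E10: 4 rows → {Warehouse,Product} = (X52, 49), (X52, 49), (X52, 49), (X52, 49) ✓
CustID=E82: 3 rows → {Warehouse,Product} takes values {(X94, 51), (X82, 60)} — violation
CustID=E26: 1 row → {Warehouse,Product} = (X59, 60) ✓
CustID=E57: 2 rows → {Warehouse,Product} takes values {(X11, 57), (X72, 54)} — violation
CustID=E93: 2 rows → {Warehouse,Product} = (X63, 53), (X63, 53) ✓
Two rows agree on CustID but differ on {Warehouse, Product}, so CustID → {Warehouse, Product} does not hold.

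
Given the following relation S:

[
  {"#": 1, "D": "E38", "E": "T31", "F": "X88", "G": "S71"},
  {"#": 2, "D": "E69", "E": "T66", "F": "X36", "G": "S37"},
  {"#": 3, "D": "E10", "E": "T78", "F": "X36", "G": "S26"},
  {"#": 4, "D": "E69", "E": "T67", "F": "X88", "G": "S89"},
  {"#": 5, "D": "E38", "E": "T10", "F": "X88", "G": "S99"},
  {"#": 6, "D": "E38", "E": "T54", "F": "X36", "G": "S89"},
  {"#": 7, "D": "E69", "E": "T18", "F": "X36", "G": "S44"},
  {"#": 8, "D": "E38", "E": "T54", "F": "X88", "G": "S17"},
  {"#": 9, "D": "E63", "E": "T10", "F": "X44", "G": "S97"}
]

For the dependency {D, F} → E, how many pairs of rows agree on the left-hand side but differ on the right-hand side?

4

(D=E38, F=X88): violating pairs (1,5), (1,8), (5,8) — 3 pairs.
(D=E69, F=X36): violating pairs (2,7) — 1 pair.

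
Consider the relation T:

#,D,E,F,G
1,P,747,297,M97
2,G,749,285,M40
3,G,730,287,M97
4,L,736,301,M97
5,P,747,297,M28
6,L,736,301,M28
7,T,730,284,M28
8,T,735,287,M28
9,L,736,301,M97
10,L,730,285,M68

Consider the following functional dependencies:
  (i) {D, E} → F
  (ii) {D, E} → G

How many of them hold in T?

1

(i) {D, E} → F: every LHS value maps to a single RHS value — holds.
(ii) {D, E} → G: (D=P, E=747): rows 1, 5 → G takes values {M97, M28} — violation; (D=L, E=736): rows 4, 6, 9 → G takes values {M97, M28} — violation — fails.
1 of the 2 dependencies holds.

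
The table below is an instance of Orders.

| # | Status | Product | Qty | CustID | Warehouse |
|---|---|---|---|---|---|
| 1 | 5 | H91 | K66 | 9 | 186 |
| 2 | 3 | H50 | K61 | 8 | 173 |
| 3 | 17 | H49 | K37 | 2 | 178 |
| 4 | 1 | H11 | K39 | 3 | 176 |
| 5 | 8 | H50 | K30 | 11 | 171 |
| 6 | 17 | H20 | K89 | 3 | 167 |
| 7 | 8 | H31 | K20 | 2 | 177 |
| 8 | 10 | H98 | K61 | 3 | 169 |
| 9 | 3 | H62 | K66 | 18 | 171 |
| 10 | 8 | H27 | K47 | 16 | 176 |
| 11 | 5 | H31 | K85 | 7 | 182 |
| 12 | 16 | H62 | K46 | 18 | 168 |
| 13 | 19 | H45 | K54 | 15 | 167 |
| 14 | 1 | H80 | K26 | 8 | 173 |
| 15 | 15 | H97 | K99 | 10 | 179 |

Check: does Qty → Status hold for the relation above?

No

Qty=K66: rows 1, 9 → Status takes values {5, 3} — violation
Qty=K61: rows 2, 8 → Status takes values {3, 10} — violation
Qty=K37: row 3 → Status = 17 ✓
Qty=K39: row 4 → Status = 1 ✓
Qty=K30: row 5 → Status = 8 ✓
Qty=K89: row 6 → Status = 17 ✓
Qty=K20: row 7 → Status = 8 ✓
Qty=K47: row 10 → Status = 8 ✓
Qty=K85: row 11 → Status = 5 ✓
Qty=K46: row 12 → Status = 16 ✓
Qty=K54: row 13 → Status = 19 ✓
Qty=K26: row 14 → Status = 1 ✓
Qty=K99: row 15 → Status = 15 ✓
Two rows agree on Qty but differ on Status, so Qty → Status does not hold.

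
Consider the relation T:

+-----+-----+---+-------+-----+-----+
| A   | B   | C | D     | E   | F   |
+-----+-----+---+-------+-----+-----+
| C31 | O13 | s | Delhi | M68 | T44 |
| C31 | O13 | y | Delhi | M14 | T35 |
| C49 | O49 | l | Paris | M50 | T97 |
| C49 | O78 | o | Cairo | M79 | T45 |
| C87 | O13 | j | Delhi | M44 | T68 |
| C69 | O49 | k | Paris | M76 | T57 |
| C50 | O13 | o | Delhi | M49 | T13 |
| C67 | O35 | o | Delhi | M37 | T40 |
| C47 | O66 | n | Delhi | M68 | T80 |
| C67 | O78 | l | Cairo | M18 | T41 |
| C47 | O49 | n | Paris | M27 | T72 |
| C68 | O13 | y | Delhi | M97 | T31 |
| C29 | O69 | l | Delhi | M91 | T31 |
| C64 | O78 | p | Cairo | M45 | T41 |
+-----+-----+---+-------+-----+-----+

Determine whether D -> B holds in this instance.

No

D=Delhi: 8 rows → B takes values {O13, O35, O66, O69} — violation
D=Paris: 3 rows → B = O49, O49, O49 ✓
D=Cairo: 3 rows → B = O78, O78, O78 ✓
Two rows agree on D but differ on B, so D -> B does not hold.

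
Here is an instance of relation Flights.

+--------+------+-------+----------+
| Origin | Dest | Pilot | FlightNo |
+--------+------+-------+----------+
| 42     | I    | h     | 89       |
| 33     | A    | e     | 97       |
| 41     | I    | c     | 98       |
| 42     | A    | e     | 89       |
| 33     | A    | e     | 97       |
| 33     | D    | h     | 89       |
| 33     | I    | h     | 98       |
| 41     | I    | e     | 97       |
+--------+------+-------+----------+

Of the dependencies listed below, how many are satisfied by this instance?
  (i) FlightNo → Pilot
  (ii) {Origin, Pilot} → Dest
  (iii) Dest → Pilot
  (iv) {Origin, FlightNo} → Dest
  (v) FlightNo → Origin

0

(i) FlightNo → Pilot: FlightNo=89: 3 rows → Pilot takes values {h, e} — violation; FlightNo=98: 2 rows → Pilot takes values {c, h} — violation — fails.
(ii) {Origin, Pilot} → Dest: (Origin=33, Pilot=h): 2 rows → Dest takes values {D, I} — violation — fails.
(iii) Dest → Pilot: Dest=I: 4 rows → Pilot takes values {h, c, e} — violation — fails.
(iv) {Origin, FlightNo} → Dest: (Origin=42, FlightNo=89): 2 rows → Dest takes values {I, A} — violation — fails.
(v) FlightNo → Origin: FlightNo=89: 3 rows → Origin takes values {42, 33} — violation; FlightNo=97: 3 rows → Origin takes values {33, 41} — violation; FlightNo=98: 2 rows → Origin takes values {41, 33} — violation — fails.
None of the 5 dependencies hold.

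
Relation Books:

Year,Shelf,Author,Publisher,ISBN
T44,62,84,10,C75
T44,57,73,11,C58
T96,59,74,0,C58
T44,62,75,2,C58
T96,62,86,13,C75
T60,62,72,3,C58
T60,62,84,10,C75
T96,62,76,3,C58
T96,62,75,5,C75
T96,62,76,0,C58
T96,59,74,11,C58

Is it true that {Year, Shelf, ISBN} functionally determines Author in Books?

No

(Year=T44, Shelf=62, ISBN=C75): 1 row → Author = 84 ✓
(Year=T44, Shelf=57, ISBN=C58): 1 row → Author = 73 ✓
(Year=T96, Shelf=59, ISBN=C58): 2 rows → Author = 74, 74 ✓
(Year=T44, Shelf=62, ISBN=C58): 1 row → Author = 75 ✓
(Year=T96, Shelf=62, ISBN=C75): 2 rows → Author takes values {86, 75} — violation
(Year=T60, Shelf=62, ISBN=C58): 1 row → Author = 72 ✓
(Year=T60, Shelf=62, ISBN=C75): 1 row → Author = 84 ✓
(Year=T96, Shelf=62, ISBN=C58): 2 rows → Author = 76, 76 ✓
Two rows agree on {Year, Shelf, ISBN} but differ on Author, so {Year, Shelf, ISBN} → Author does not hold.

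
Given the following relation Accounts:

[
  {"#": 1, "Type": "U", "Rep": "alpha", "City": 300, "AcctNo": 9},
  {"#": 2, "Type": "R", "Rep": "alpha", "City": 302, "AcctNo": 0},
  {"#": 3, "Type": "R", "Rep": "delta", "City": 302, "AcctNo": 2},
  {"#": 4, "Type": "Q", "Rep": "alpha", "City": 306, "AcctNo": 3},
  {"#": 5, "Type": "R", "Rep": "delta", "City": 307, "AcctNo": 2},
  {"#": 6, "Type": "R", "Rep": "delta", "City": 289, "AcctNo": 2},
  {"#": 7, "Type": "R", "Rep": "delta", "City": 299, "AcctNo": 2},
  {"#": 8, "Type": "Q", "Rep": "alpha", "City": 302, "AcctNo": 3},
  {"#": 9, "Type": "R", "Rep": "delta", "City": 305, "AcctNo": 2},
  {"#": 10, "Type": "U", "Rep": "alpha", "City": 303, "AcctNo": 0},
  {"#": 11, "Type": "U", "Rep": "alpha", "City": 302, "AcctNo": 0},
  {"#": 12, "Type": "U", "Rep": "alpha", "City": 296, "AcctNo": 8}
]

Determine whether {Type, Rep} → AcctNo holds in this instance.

(Type=U, Rep=alpha): rows 1, 10, 11, 12 → AcctNo takes values {9, 0, 8} — violation
(Type=R, Rep=alpha): row 2 → AcctNo = 0 ✓
(Type=R, Rep=delta): rows 3, 5, 6, 7, 9 → AcctNo = 2, 2, 2, 2, 2 ✓
(Type=Q, Rep=alpha): rows 4, 8 → AcctNo = 3, 3 ✓
Two rows agree on {Type, Rep} but differ on AcctNo, so {Type, Rep} → AcctNo does not hold.

No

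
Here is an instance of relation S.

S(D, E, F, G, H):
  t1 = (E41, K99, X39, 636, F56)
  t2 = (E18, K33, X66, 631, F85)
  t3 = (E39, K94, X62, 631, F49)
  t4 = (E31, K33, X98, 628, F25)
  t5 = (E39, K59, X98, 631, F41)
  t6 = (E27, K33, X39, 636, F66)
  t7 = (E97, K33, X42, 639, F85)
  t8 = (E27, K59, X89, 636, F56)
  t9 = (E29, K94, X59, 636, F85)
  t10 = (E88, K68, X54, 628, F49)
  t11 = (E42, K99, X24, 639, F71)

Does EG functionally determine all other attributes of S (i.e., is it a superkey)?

All 11 rows have distinct EG values, so EG → (all attributes) holds and EG is a superkey.

Yes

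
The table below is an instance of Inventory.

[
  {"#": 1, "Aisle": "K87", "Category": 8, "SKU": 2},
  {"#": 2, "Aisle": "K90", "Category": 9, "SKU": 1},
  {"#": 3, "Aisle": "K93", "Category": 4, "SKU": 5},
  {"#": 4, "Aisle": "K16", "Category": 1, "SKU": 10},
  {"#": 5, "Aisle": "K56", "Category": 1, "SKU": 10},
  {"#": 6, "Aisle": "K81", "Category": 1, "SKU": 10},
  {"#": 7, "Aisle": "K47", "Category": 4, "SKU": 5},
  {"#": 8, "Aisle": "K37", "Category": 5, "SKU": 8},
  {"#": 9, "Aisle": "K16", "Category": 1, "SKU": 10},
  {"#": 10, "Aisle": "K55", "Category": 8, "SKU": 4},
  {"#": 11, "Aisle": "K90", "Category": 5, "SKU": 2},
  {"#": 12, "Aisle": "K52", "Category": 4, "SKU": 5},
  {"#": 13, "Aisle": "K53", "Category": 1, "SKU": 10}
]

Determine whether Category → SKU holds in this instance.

No

Category=8: rows 1, 10 → SKU takes values {2, 4} — violation
Category=9: row 2 → SKU = 1 ✓
Category=4: rows 3, 7, 12 → SKU = 5, 5, 5 ✓
Category=1: rows 4, 5, 6, 9, 13 → SKU = 10, 10, 10, 10, 10 ✓
Category=5: rows 8, 11 → SKU takes values {8, 2} — violation
Two rows agree on Category but differ on SKU, so Category → SKU does not hold.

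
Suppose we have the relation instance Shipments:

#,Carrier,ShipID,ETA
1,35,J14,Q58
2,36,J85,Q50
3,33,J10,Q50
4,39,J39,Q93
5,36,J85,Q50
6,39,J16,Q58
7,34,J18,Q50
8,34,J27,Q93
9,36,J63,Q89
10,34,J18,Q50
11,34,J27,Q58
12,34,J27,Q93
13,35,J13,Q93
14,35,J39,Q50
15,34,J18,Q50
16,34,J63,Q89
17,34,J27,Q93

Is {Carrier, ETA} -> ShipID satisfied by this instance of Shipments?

(Carrier=35, ETA=Q58): row 1 → ShipID = J14 ✓
(Carrier=36, ETA=Q50): rows 2, 5 → ShipID = J85, J85 ✓
(Carrier=33, ETA=Q50): row 3 → ShipID = J10 ✓
(Carrier=39, ETA=Q93): row 4 → ShipID = J39 ✓
(Carrier=39, ETA=Q58): row 6 → ShipID = J16 ✓
(Carrier=34, ETA=Q50): rows 7, 10, 15 → ShipID = J18, J18, J18 ✓
(Carrier=34, ETA=Q93): rows 8, 12, 17 → ShipID = J27, J27, J27 ✓
(Carrier=36, ETA=Q89): row 9 → ShipID = J63 ✓
(Carrier=34, ETA=Q58): row 11 → ShipID = J27 ✓
(Carrier=35, ETA=Q93): row 13 → ShipID = J13 ✓
(Carrier=35, ETA=Q50): row 14 → ShipID = J39 ✓
(Carrier=34, ETA=Q89): row 16 → ShipID = J63 ✓
Every {Carrier, ETA} value is associated with a single ShipID value, so {Carrier, ETA} -> ShipID holds.

Yes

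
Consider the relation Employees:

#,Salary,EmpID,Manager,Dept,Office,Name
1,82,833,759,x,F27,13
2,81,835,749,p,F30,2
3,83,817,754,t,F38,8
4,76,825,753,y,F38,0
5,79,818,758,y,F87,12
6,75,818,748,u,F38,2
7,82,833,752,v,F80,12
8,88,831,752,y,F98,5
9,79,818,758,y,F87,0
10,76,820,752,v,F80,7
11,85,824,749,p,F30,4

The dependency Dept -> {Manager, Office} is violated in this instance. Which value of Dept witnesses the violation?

Dept=x: row 1 → {Manager,Office} = (759, F27) ✓
Dept=p: rows 2, 11 → {Manager,Office} = (749, F30), (749, F30) ✓
Dept=t: row 3 → {Manager,Office} = (754, F38) ✓
Dept=y: rows 4, 5, 8, 9 → {Manager,Office} takes values {(753, F38), (758, F87), (752, F98)} — violation
Dept=u: row 6 → {Manager,Office} = (748, F38) ✓
Dept=v: rows 7, 10 → {Manager,Office} = (752, F80), (752, F80) ✓
The only Dept value with inconsistent RHS is Dept=y.

y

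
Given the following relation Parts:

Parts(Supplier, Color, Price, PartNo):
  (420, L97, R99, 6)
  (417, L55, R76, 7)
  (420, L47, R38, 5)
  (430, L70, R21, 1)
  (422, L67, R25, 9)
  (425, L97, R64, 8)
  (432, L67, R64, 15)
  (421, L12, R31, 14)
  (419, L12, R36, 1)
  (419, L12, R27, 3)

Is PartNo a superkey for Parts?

No

Two distinct rows share PartNo=1, so PartNo does not determine every attribute — not a superkey.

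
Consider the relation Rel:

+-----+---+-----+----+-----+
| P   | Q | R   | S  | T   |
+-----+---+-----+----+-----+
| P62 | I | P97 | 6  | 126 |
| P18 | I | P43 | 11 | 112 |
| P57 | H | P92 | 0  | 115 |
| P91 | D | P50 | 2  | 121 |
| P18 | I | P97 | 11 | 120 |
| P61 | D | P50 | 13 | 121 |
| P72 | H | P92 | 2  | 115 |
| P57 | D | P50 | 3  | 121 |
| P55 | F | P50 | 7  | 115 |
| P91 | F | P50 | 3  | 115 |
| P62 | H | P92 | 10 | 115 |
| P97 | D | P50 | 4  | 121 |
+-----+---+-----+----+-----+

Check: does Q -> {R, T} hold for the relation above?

No

Q=I: 3 rows → {R,T} takes values {(P97, 126), (P43, 112), (P97, 120)} — violation
Q=H: 3 rows → {R,T} = (P92, 115), (P92, 115), (P92, 115) ✓
Q=D: 4 rows → {R,T} = (P50, 121), (P50, 121), (P50, 121), (P50, 121) ✓
Q=F: 2 rows → {R,T} = (P50, 115), (P50, 115) ✓
Two rows agree on Q but differ on {R, T}, so Q -> {R, T} does not hold.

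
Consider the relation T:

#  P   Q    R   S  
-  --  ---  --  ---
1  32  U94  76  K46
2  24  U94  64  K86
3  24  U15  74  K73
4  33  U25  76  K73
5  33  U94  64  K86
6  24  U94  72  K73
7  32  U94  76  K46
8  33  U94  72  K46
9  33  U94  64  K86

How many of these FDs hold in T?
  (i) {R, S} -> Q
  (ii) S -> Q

(i) {R, S} -> Q: every LHS value maps to a single RHS value — holds.
(ii) S -> Q: S=K73: rows 3, 4, 6 → Q takes values {U15, U25, U94} — violation — fails.
1 of the 2 dependencies holds.

1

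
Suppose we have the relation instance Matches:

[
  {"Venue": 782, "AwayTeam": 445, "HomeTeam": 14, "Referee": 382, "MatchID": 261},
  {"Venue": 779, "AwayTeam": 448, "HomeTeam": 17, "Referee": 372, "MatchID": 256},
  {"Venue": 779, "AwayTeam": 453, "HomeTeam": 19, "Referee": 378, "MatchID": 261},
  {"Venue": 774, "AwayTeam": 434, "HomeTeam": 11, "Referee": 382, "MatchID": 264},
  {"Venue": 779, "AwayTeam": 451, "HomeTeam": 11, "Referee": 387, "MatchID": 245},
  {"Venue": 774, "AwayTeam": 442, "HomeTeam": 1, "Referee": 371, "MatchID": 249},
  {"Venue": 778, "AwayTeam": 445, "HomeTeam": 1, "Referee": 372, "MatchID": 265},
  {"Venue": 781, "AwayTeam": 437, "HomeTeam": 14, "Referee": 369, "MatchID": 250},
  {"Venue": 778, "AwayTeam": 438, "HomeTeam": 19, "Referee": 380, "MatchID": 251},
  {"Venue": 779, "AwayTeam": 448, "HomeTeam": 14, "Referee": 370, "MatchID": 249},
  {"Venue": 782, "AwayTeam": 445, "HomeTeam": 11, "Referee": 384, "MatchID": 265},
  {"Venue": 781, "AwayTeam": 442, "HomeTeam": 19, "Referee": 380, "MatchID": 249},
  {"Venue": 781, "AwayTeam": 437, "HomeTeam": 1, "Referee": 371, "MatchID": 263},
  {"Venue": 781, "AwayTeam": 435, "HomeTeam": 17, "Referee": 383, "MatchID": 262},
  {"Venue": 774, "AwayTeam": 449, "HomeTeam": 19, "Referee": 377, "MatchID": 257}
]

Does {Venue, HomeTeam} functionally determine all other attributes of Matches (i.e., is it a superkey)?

All 15 rows have distinct {Venue, HomeTeam} values, so {Venue, HomeTeam} → (all attributes) holds and {Venue, HomeTeam} is a superkey.

Yes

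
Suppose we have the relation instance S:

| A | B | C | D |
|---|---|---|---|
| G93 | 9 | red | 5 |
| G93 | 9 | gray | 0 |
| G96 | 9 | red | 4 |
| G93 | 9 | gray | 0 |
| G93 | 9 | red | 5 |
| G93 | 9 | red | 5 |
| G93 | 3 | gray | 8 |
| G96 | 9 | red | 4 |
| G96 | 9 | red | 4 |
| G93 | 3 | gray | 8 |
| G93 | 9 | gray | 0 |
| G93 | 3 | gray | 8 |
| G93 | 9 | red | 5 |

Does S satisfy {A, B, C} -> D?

(A=G93, B=9, C=red): 4 rows → D = 5, 5, 5, 5 ✓
(A=G93, B=9, C=gray): 3 rows → D = 0, 0, 0 ✓
(A=G96, B=9, C=red): 3 rows → D = 4, 4, 4 ✓
(A=G93, B=3, C=gray): 3 rows → D = 8, 8, 8 ✓
Every {A, B, C} value is associated with a single D value, so {A, B, C} -> D holds.

Yes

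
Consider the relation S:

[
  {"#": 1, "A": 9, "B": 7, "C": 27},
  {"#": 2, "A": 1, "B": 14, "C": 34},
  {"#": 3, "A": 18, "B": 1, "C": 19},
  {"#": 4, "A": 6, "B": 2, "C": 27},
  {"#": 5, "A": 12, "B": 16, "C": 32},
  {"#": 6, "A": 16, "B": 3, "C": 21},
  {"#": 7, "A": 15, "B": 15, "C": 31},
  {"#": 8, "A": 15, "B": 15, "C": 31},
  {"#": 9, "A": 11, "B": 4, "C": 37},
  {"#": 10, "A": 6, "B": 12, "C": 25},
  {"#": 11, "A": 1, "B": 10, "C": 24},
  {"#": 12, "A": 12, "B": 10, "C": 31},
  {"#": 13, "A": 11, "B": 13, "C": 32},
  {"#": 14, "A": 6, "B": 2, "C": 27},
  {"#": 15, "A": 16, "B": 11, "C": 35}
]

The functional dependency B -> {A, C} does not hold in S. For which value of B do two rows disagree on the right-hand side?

B=7: row 1 → {A,C} = (9, 27) ✓
B=14: row 2 → {A,C} = (1, 34) ✓
B=1: row 3 → {A,C} = (18, 19) ✓
B=2: rows 4, 14 → {A,C} = (6, 27), (6, 27) ✓
B=16: row 5 → {A,C} = (12, 32) ✓
B=3: row 6 → {A,C} = (16, 21) ✓
B=15: rows 7, 8 → {A,C} = (15, 31), (15, 31) ✓
B=4: row 9 → {A,C} = (11, 37) ✓
B=12: row 10 → {A,C} = (6, 25) ✓
B=10: rows 11, 12 → {A,C} takes values {(1, 24), (12, 31)} — violation
B=13: row 13 → {A,C} = (11, 32) ✓
B=11: row 15 → {A,C} = (16, 35) ✓
The only B value with inconsistent RHS is B=10.

10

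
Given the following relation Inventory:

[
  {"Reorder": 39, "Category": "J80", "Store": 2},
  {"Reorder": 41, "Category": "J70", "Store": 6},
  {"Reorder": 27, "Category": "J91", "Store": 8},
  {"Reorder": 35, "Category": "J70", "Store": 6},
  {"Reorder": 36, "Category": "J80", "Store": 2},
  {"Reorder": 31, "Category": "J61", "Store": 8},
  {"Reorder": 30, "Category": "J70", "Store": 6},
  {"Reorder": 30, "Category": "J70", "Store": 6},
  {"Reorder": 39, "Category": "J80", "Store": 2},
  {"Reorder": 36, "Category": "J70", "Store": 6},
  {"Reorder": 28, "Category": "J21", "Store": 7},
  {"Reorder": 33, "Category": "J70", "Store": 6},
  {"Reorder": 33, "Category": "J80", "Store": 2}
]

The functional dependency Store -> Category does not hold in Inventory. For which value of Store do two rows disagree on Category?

8

Store=2: 4 rows → Category = J80, J80, J80, J80 ✓
Store=6: 6 rows → Category = J70, J70, J70, J70, J70, J70 ✓
Store=8: 2 rows → Category takes values {J91, J61} — violation
Store=7: 1 row → Category = J21 ✓
The only Store value with inconsistent Category is Store=8.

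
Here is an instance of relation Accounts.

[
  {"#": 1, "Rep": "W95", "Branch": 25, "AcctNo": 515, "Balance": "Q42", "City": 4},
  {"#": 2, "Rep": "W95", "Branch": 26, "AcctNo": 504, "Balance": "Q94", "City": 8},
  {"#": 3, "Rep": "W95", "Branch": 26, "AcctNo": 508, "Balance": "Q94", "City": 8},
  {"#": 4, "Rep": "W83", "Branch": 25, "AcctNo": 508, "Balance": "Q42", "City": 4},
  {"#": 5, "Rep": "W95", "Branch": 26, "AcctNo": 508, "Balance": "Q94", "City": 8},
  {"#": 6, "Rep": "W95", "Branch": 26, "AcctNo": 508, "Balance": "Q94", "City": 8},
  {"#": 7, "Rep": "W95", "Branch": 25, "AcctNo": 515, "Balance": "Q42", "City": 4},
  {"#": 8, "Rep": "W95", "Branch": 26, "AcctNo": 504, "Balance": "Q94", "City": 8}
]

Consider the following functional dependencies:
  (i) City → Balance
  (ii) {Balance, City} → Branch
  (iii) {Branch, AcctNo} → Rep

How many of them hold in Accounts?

3

(i) City → Balance: every LHS value maps to a single RHS value — holds.
(ii) {Balance, City} → Branch: every LHS value maps to a single RHS value — holds.
(iii) {Branch, AcctNo} → Rep: every LHS value maps to a single RHS value — holds.
3 of the 3 dependencies hold.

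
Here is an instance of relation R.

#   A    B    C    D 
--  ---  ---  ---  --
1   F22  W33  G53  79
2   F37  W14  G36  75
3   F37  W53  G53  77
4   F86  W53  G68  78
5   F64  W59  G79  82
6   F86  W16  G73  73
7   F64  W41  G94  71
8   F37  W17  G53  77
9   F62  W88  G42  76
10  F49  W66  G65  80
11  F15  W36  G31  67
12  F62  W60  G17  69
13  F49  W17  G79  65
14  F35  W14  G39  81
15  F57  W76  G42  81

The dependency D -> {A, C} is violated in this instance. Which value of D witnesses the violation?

D=79: row 1 → {A,C} = (F22, G53) ✓
D=75: row 2 → {A,C} = (F37, G36) ✓
D=77: rows 3, 8 → {A,C} = (F37, G53), (F37, G53) ✓
D=78: row 4 → {A,C} = (F86, G68) ✓
D=82: row 5 → {A,C} = (F64, G79) ✓
D=73: row 6 → {A,C} = (F86, G73) ✓
D=71: row 7 → {A,C} = (F64, G94) ✓
D=76: row 9 → {A,C} = (F62, G42) ✓
D=80: row 10 → {A,C} = (F49, G65) ✓
D=67: row 11 → {A,C} = (F15, G31) ✓
D=69: row 12 → {A,C} = (F62, G17) ✓
D=65: row 13 → {A,C} = (F49, G79) ✓
D=81: rows 14, 15 → {A,C} takes values {(F35, G39), (F57, G42)} — violation
The only D value with inconsistent RHS is D=81.

81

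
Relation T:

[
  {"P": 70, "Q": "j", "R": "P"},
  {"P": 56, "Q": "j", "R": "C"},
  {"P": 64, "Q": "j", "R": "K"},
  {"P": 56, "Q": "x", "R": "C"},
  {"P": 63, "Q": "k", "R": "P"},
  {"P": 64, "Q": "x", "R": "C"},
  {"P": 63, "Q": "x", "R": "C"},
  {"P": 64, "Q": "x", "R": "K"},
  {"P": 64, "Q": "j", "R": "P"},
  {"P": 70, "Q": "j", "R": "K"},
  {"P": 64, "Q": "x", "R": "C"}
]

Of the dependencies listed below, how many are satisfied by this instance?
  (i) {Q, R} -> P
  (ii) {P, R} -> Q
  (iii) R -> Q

0

(i) {Q, R} -> P: (Q=j, R=P): 2 rows → P takes values {70, 64} — violation; (Q=j, R=K): 2 rows → P takes values {64, 70} — violation; (Q=x, R=C): 4 rows → P takes values {56, 64, 63} — violation — fails.
(ii) {P, R} -> Q: (P=56, R=C): 2 rows → Q takes values {j, x} — violation; (P=64, R=K): 2 rows → Q takes values {j, x} — violation — fails.
(iii) R -> Q: R=P: 3 rows → Q takes values {j, k} — violation; R=C: 5 rows → Q takes values {j, x} — violation; R=K: 3 rows → Q takes values {j, x} — violation — fails.
None of the 3 dependencies hold.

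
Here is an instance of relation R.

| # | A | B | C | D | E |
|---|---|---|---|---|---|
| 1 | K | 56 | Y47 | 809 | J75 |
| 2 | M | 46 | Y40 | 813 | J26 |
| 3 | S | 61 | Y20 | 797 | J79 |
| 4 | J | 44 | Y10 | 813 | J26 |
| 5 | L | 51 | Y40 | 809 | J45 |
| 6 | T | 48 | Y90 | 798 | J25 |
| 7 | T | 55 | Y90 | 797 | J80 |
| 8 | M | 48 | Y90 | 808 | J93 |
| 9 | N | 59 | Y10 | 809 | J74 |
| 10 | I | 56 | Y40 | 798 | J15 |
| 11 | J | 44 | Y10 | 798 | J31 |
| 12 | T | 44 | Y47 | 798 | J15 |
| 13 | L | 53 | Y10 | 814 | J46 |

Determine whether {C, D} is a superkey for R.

Yes

All 13 rows have distinct {C, D} values, so {C, D} → (all attributes) holds and {C, D} is a superkey.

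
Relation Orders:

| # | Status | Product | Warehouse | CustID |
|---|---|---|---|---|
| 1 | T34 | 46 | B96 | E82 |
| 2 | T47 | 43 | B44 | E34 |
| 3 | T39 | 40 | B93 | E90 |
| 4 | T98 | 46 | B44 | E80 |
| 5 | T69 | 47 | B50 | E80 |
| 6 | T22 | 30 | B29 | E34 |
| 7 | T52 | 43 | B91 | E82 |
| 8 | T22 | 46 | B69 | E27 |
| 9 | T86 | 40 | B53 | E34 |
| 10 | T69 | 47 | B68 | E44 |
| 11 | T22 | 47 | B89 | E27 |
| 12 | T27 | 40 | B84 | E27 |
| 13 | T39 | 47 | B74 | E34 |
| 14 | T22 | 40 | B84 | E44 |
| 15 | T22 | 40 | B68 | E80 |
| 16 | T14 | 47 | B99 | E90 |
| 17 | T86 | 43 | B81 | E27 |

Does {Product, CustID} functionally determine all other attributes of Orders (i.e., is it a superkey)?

Yes

All 17 rows have distinct {Product, CustID} values, so {Product, CustID} → (all attributes) holds and {Product, CustID} is a superkey.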